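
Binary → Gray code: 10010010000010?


Binary: 10010010000010
Gray code: G = B XOR (B >> 1)
B >> 1 = 01001001000001
10010010000010 XOR 01001001000001:
  1 XOR 0 = 1
  0 XOR 1 = 1
  0 XOR 0 = 0
  1 XOR 0 = 1
  0 XOR 1 = 1
  0 XOR 0 = 0
  1 XOR 0 = 1
  0 XOR 1 = 1
  0 XOR 0 = 0
  0 XOR 0 = 0
  0 XOR 0 = 0
  0 XOR 0 = 0
  1 XOR 0 = 1
  0 XOR 1 = 1
= 11011011000011


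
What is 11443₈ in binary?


Each octal digit → 3 binary bits:
  1 = 001
  1 = 001
  4 = 100
  4 = 100
  3 = 011
Concatenate: 001 001 100 100 011
= 001001100100011


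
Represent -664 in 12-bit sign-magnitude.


Sign bit: 1 (negative)
Magnitude: 664 = 01010011000
= 101010011000


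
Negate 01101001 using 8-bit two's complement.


Original: 01101001
Step 1 - Invert all bits: 10010110
Step 2 - Add 1: 10010110 + 1
= 10010111 (represents -105)


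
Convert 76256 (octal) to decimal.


Positional values:
Position 0: 6 × 8^0 = 6
Position 1: 5 × 8^1 = 40
Position 2: 2 × 8^2 = 128
Position 3: 6 × 8^3 = 3072
Position 4: 7 × 8^4 = 28672
Sum = 6 + 40 + 128 + 3072 + 28672
= 31918


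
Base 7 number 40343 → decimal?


Positional values (base 7):
  3 × 7^0 = 3 × 1 = 3
  4 × 7^1 = 4 × 7 = 28
  3 × 7^2 = 3 × 49 = 147
  0 × 7^3 = 0 × 343 = 0
  4 × 7^4 = 4 × 2401 = 9604
Sum = 3 + 28 + 147 + 0 + 9604
= 9782


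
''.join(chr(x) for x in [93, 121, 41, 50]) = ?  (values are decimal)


Codes (decimal): 93 121 41 50
Per-code ASCII lookup:
  93  (special character) → ']'
  121  (range 97-122: lowercase, 121 - 97 = 24) → 'y'
  41  (special character) → ')'
  50  (range 48-57: digits, 50 - 48 = 2) → '2'
= ']y)2'


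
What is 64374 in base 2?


Divide by 2 repeatedly:
64374 ÷ 2 = 32187 remainder 0
32187 ÷ 2 = 16093 remainder 1
16093 ÷ 2 = 8046 remainder 1
8046 ÷ 2 = 4023 remainder 0
4023 ÷ 2 = 2011 remainder 1
2011 ÷ 2 = 1005 remainder 1
1005 ÷ 2 = 502 remainder 1
502 ÷ 2 = 251 remainder 0
251 ÷ 2 = 125 remainder 1
125 ÷ 2 = 62 remainder 1
62 ÷ 2 = 31 remainder 0
31 ÷ 2 = 15 remainder 1
15 ÷ 2 = 7 remainder 1
7 ÷ 2 = 3 remainder 1
3 ÷ 2 = 1 remainder 1
1 ÷ 2 = 0 remainder 1
Reading remainders bottom-up:
= 1111101101110110


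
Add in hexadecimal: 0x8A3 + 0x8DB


Align and add column by column (LSB to MSB, each column mod 16 with carry):
  08A3
+ 08DB
  ----
  col 0: 3(3) + B(11) + 0 (carry in) = 14 → E(14), carry out 0
  col 1: A(10) + D(13) + 0 (carry in) = 23 → 7(7), carry out 1
  col 2: 8(8) + 8(8) + 1 (carry in) = 17 → 1(1), carry out 1
  col 3: 0(0) + 0(0) + 1 (carry in) = 1 → 1(1), carry out 0
Reading digits MSB→LSB: 117E
Strip leading zeros: 117E
= 0x117E


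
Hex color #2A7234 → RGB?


Hex: #2A7234
R = 2A₁₆ = 42
G = 72₁₆ = 114
B = 34₁₆ = 52
= RGB(42, 114, 52)


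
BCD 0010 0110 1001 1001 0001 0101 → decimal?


Each 4-bit group → digit:
  0010 → 2
  0110 → 6
  1001 → 9
  1001 → 9
  0001 → 1
  0101 → 5
= 269915


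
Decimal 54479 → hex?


Divide by 16 repeatedly:
54479 ÷ 16 = 3404 remainder 15 (F)
3404 ÷ 16 = 212 remainder 12 (C)
212 ÷ 16 = 13 remainder 4 (4)
13 ÷ 16 = 0 remainder 13 (D)
Reading remainders bottom-up:
= 0xD4CF


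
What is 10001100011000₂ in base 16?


Group into 4-bit nibbles: 0010001100011000
  0010 = 2
  0011 = 3
  0001 = 1
  1000 = 8
= 0x2318


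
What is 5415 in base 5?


Divide by 5 repeatedly:
5415 ÷ 5 = 1083 remainder 0
1083 ÷ 5 = 216 remainder 3
216 ÷ 5 = 43 remainder 1
43 ÷ 5 = 8 remainder 3
8 ÷ 5 = 1 remainder 3
1 ÷ 5 = 0 remainder 1
Reading remainders bottom-up:
= 133130


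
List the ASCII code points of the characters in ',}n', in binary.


String: ',}n'  (3 characters)
Per-character ASCII lookup:
  ',': special character: ',' = 44 → 101100
  '}': special character: '}' = 125 → 1111101
  'n': lowercase starts at 97: 'n' = 97 + 13 = 110 → 1101110
= 101100 1111101 1101110


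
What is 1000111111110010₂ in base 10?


Positional values:
Bit 1: 1 × 2^1 = 2
Bit 4: 1 × 2^4 = 16
Bit 5: 1 × 2^5 = 32
Bit 6: 1 × 2^6 = 64
Bit 7: 1 × 2^7 = 128
Bit 8: 1 × 2^8 = 256
Bit 9: 1 × 2^9 = 512
Bit 10: 1 × 2^10 = 1024
Bit 11: 1 × 2^11 = 2048
Bit 15: 1 × 2^15 = 32768
Sum = 2 + 16 + 32 + 64 + 128 + 256 + 512 + 1024 + 2048 + 32768
= 36850


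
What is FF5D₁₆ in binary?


Each hex digit → 4 binary bits:
  F = 1111
  F = 1111
  5 = 0101
  D = 1101
Concatenate: 1111 1111 0101 1101
= 1111111101011101


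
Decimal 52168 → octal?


Divide by 8 repeatedly:
52168 ÷ 8 = 6521 remainder 0
6521 ÷ 8 = 815 remainder 1
815 ÷ 8 = 101 remainder 7
101 ÷ 8 = 12 remainder 5
12 ÷ 8 = 1 remainder 4
1 ÷ 8 = 0 remainder 1
Reading remainders bottom-up:
= 0o145710


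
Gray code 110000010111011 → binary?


Gray code: 110000010111011
MSB stays the same: 1
Each subsequent bit = prev_binary XOR current_gray:
  B[1] = 1 XOR 1 = 0
  B[2] = 0 XOR 0 = 0
  B[3] = 0 XOR 0 = 0
  B[4] = 0 XOR 0 = 0
  B[5] = 0 XOR 0 = 0
  B[6] = 0 XOR 0 = 0
  B[7] = 0 XOR 1 = 1
  B[8] = 1 XOR 0 = 1
  B[9] = 1 XOR 1 = 0
  B[10] = 0 XOR 1 = 1
  B[11] = 1 XOR 1 = 0
  B[12] = 0 XOR 0 = 0
  B[13] = 0 XOR 1 = 1
  B[14] = 1 XOR 1 = 0
= 100000011010010 (16594 decimal)


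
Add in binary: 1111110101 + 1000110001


Align and add column by column (LSB to MSB, carry propagating):
  01111110101
+ 01000110001
  -----------
  col 0: 1 + 1 + 0 (carry in) = 2 → bit 0, carry out 1
  col 1: 0 + 0 + 1 (carry in) = 1 → bit 1, carry out 0
  col 2: 1 + 0 + 0 (carry in) = 1 → bit 1, carry out 0
  col 3: 0 + 0 + 0 (carry in) = 0 → bit 0, carry out 0
  col 4: 1 + 1 + 0 (carry in) = 2 → bit 0, carry out 1
  col 5: 1 + 1 + 1 (carry in) = 3 → bit 1, carry out 1
  col 6: 1 + 0 + 1 (carry in) = 2 → bit 0, carry out 1
  col 7: 1 + 0 + 1 (carry in) = 2 → bit 0, carry out 1
  col 8: 1 + 0 + 1 (carry in) = 2 → bit 0, carry out 1
  col 9: 1 + 1 + 1 (carry in) = 3 → bit 1, carry out 1
  col 10: 0 + 0 + 1 (carry in) = 1 → bit 1, carry out 0
Reading bits MSB→LSB: 11000100110
Strip leading zeros: 11000100110
= 11000100110


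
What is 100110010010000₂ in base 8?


Group into 3-bit groups: 100110010010000
  100 = 4
  110 = 6
  010 = 2
  010 = 2
  000 = 0
= 0o46220


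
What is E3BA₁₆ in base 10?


Positional values:
Position 0: A × 16^0 = 10 × 1 = 10
Position 1: B × 16^1 = 11 × 16 = 176
Position 2: 3 × 16^2 = 3 × 256 = 768
Position 3: E × 16^3 = 14 × 4096 = 57344
Sum = 10 + 176 + 768 + 57344
= 58298


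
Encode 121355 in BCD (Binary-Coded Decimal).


Each digit → 4-bit binary:
  1 → 0001
  2 → 0010
  1 → 0001
  3 → 0011
  5 → 0101
  5 → 0101
= 0001 0010 0001 0011 0101 0101


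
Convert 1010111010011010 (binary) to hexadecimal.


Group into 4-bit nibbles: 1010111010011010
  1010 = A
  1110 = E
  1001 = 9
  1010 = A
= 0xAE9A


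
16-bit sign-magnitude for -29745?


Sign bit: 1 (negative)
Magnitude: 29745 = 111010000110001
= 1111010000110001


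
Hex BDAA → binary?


Each hex digit → 4 binary bits:
  B = 1011
  D = 1101
  A = 1010
  A = 1010
Concatenate: 1011 1101 1010 1010
= 1011110110101010


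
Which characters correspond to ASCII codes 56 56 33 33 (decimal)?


Codes (decimal): 56 56 33 33
Per-code ASCII lookup:
  56  (range 48-57: digits, 56 - 48 = 8) → '8'
  56  (range 48-57: digits, 56 - 48 = 8) → '8'
  33  (special character) → '!'
  33  (special character) → '!'
= '88!!'


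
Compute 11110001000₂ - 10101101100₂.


Align and subtract column by column (LSB to MSB, borrowing when needed):
  11110001000
- 10101101100
  -----------
  col 0: (0 - 0 borrow-in) - 0 → 0 - 0 = 0, borrow out 0
  col 1: (0 - 0 borrow-in) - 0 → 0 - 0 = 0, borrow out 0
  col 2: (0 - 0 borrow-in) - 1 → borrow from next column: (0+2) - 1 = 1, borrow out 1
  col 3: (1 - 1 borrow-in) - 1 → borrow from next column: (0+2) - 1 = 1, borrow out 1
  col 4: (0 - 1 borrow-in) - 0 → borrow from next column: (-1+2) - 0 = 1, borrow out 1
  col 5: (0 - 1 borrow-in) - 1 → borrow from next column: (-1+2) - 1 = 0, borrow out 1
  col 6: (0 - 1 borrow-in) - 1 → borrow from next column: (-1+2) - 1 = 0, borrow out 1
  col 7: (1 - 1 borrow-in) - 0 → 0 - 0 = 0, borrow out 0
  col 8: (1 - 0 borrow-in) - 1 → 1 - 1 = 0, borrow out 0
  col 9: (1 - 0 borrow-in) - 0 → 1 - 0 = 1, borrow out 0
  col 10: (1 - 0 borrow-in) - 1 → 1 - 1 = 0, borrow out 0
Reading bits MSB→LSB: 01000011100
Strip leading zeros: 1000011100
= 1000011100


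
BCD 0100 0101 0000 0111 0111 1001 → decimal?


Each 4-bit group → digit:
  0100 → 4
  0101 → 5
  0000 → 0
  0111 → 7
  0111 → 7
  1001 → 9
= 450779


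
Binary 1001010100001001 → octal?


Group into 3-bit groups: 001001010100001001
  001 = 1
  001 = 1
  010 = 2
  100 = 4
  001 = 1
  001 = 1
= 0o112411


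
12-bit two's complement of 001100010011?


Original: 001100010011
Step 1 - Invert all bits: 110011101100
Step 2 - Add 1: 110011101100 + 1
= 110011101101 (represents -787)


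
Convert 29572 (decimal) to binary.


Divide by 2 repeatedly:
29572 ÷ 2 = 14786 remainder 0
14786 ÷ 2 = 7393 remainder 0
7393 ÷ 2 = 3696 remainder 1
3696 ÷ 2 = 1848 remainder 0
1848 ÷ 2 = 924 remainder 0
924 ÷ 2 = 462 remainder 0
462 ÷ 2 = 231 remainder 0
231 ÷ 2 = 115 remainder 1
115 ÷ 2 = 57 remainder 1
57 ÷ 2 = 28 remainder 1
28 ÷ 2 = 14 remainder 0
14 ÷ 2 = 7 remainder 0
7 ÷ 2 = 3 remainder 1
3 ÷ 2 = 1 remainder 1
1 ÷ 2 = 0 remainder 1
Reading remainders bottom-up:
= 111001110000100


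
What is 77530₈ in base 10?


Positional values:
Position 0: 0 × 8^0 = 0
Position 1: 3 × 8^1 = 24
Position 2: 5 × 8^2 = 320
Position 3: 7 × 8^3 = 3584
Position 4: 7 × 8^4 = 28672
Sum = 0 + 24 + 320 + 3584 + 28672
= 32600


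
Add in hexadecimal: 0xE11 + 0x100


Align and add column by column (LSB to MSB, each column mod 16 with carry):
  0E11
+ 0100
  ----
  col 0: 1(1) + 0(0) + 0 (carry in) = 1 → 1(1), carry out 0
  col 1: 1(1) + 0(0) + 0 (carry in) = 1 → 1(1), carry out 0
  col 2: E(14) + 1(1) + 0 (carry in) = 15 → F(15), carry out 0
  col 3: 0(0) + 0(0) + 0 (carry in) = 0 → 0(0), carry out 0
Reading digits MSB→LSB: 0F11
Strip leading zeros: F11
= 0xF11


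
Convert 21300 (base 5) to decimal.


Positional values (base 5):
  0 × 5^0 = 0 × 1 = 0
  0 × 5^1 = 0 × 5 = 0
  3 × 5^2 = 3 × 25 = 75
  1 × 5^3 = 1 × 125 = 125
  2 × 5^4 = 2 × 625 = 1250
Sum = 0 + 0 + 75 + 125 + 1250
= 1450


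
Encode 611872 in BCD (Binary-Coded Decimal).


Each digit → 4-bit binary:
  6 → 0110
  1 → 0001
  1 → 0001
  8 → 1000
  7 → 0111
  2 → 0010
= 0110 0001 0001 1000 0111 0010


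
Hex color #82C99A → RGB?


Hex: #82C99A
R = 82₁₆ = 130
G = C9₁₆ = 201
B = 9A₁₆ = 154
= RGB(130, 201, 154)


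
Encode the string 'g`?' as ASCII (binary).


String: 'g`?'  (3 characters)
Per-character ASCII lookup:
  'g': lowercase starts at 97: 'g' = 97 + 6 = 103 → 1100111
  '`': special character: '`' = 96 → 1100000
  '?': special character: '?' = 63 → 111111
= 1100111 1100000 111111


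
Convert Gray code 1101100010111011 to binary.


Gray code: 1101100010111011
MSB stays the same: 1
Each subsequent bit = prev_binary XOR current_gray:
  B[1] = 1 XOR 1 = 0
  B[2] = 0 XOR 0 = 0
  B[3] = 0 XOR 1 = 1
  B[4] = 1 XOR 1 = 0
  B[5] = 0 XOR 0 = 0
  B[6] = 0 XOR 0 = 0
  B[7] = 0 XOR 0 = 0
  B[8] = 0 XOR 1 = 1
  B[9] = 1 XOR 0 = 1
  B[10] = 1 XOR 1 = 0
  B[11] = 0 XOR 1 = 1
  B[12] = 1 XOR 1 = 0
  B[13] = 0 XOR 0 = 0
  B[14] = 0 XOR 1 = 1
  B[15] = 1 XOR 1 = 0
= 1001000011010010 (37074 decimal)


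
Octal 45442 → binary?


Each octal digit → 3 binary bits:
  4 = 100
  5 = 101
  4 = 100
  4 = 100
  2 = 010
Concatenate: 100 101 100 100 010
= 100101100100010


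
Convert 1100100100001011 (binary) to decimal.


Positional values:
Bit 0: 1 × 2^0 = 1
Bit 1: 1 × 2^1 = 2
Bit 3: 1 × 2^3 = 8
Bit 8: 1 × 2^8 = 256
Bit 11: 1 × 2^11 = 2048
Bit 14: 1 × 2^14 = 16384
Bit 15: 1 × 2^15 = 32768
Sum = 1 + 2 + 8 + 256 + 2048 + 16384 + 32768
= 51467


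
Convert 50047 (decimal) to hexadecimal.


Divide by 16 repeatedly:
50047 ÷ 16 = 3127 remainder 15 (F)
3127 ÷ 16 = 195 remainder 7 (7)
195 ÷ 16 = 12 remainder 3 (3)
12 ÷ 16 = 0 remainder 12 (C)
Reading remainders bottom-up:
= 0xC37F


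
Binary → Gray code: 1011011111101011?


Binary: 1011011111101011
Gray code: G = B XOR (B >> 1)
B >> 1 = 0101101111110101
1011011111101011 XOR 0101101111110101:
  1 XOR 0 = 1
  0 XOR 1 = 1
  1 XOR 0 = 1
  1 XOR 1 = 0
  0 XOR 1 = 1
  1 XOR 0 = 1
  1 XOR 1 = 0
  1 XOR 1 = 0
  1 XOR 1 = 0
  1 XOR 1 = 0
  1 XOR 1 = 0
  0 XOR 1 = 1
  1 XOR 0 = 1
  0 XOR 1 = 1
  1 XOR 0 = 1
  1 XOR 1 = 0
= 1110110000011110


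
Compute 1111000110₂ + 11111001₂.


Align and add column by column (LSB to MSB, carry propagating):
  01111000110
+ 00011111001
  -----------
  col 0: 0 + 1 + 0 (carry in) = 1 → bit 1, carry out 0
  col 1: 1 + 0 + 0 (carry in) = 1 → bit 1, carry out 0
  col 2: 1 + 0 + 0 (carry in) = 1 → bit 1, carry out 0
  col 3: 0 + 1 + 0 (carry in) = 1 → bit 1, carry out 0
  col 4: 0 + 1 + 0 (carry in) = 1 → bit 1, carry out 0
  col 5: 0 + 1 + 0 (carry in) = 1 → bit 1, carry out 0
  col 6: 1 + 1 + 0 (carry in) = 2 → bit 0, carry out 1
  col 7: 1 + 1 + 1 (carry in) = 3 → bit 1, carry out 1
  col 8: 1 + 0 + 1 (carry in) = 2 → bit 0, carry out 1
  col 9: 1 + 0 + 1 (carry in) = 2 → bit 0, carry out 1
  col 10: 0 + 0 + 1 (carry in) = 1 → bit 1, carry out 0
Reading bits MSB→LSB: 10010111111
Strip leading zeros: 10010111111
= 10010111111


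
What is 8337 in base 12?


Divide by 12 repeatedly:
8337 ÷ 12 = 694 remainder 9
694 ÷ 12 = 57 remainder 10
57 ÷ 12 = 4 remainder 9
4 ÷ 12 = 0 remainder 4
Reading remainders bottom-up:
= 49A9


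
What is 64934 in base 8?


Divide by 8 repeatedly:
64934 ÷ 8 = 8116 remainder 6
8116 ÷ 8 = 1014 remainder 4
1014 ÷ 8 = 126 remainder 6
126 ÷ 8 = 15 remainder 6
15 ÷ 8 = 1 remainder 7
1 ÷ 8 = 0 remainder 1
Reading remainders bottom-up:
= 0o176646


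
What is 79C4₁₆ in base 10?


Positional values:
Position 0: 4 × 16^0 = 4 × 1 = 4
Position 1: C × 16^1 = 12 × 16 = 192
Position 2: 9 × 16^2 = 9 × 256 = 2304
Position 3: 7 × 16^3 = 7 × 4096 = 28672
Sum = 4 + 192 + 2304 + 28672
= 31172


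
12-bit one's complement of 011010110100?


Original: 011010110100
Invert all bits:
  bit 0: 0 → 1
  bit 1: 1 → 0
  bit 2: 1 → 0
  bit 3: 0 → 1
  bit 4: 1 → 0
  bit 5: 0 → 1
  bit 6: 1 → 0
  bit 7: 1 → 0
  bit 8: 0 → 1
  bit 9: 1 → 0
  bit 10: 0 → 1
  bit 11: 0 → 1
= 100101001011


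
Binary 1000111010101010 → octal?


Group into 3-bit groups: 001000111010101010
  001 = 1
  000 = 0
  111 = 7
  010 = 2
  101 = 5
  010 = 2
= 0o107252


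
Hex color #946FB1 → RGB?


Hex: #946FB1
R = 94₁₆ = 148
G = 6F₁₆ = 111
B = B1₁₆ = 177
= RGB(148, 111, 177)


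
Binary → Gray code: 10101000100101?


Binary: 10101000100101
Gray code: G = B XOR (B >> 1)
B >> 1 = 01010100010010
10101000100101 XOR 01010100010010:
  1 XOR 0 = 1
  0 XOR 1 = 1
  1 XOR 0 = 1
  0 XOR 1 = 1
  1 XOR 0 = 1
  0 XOR 1 = 1
  0 XOR 0 = 0
  0 XOR 0 = 0
  1 XOR 0 = 1
  0 XOR 1 = 1
  0 XOR 0 = 0
  1 XOR 0 = 1
  0 XOR 1 = 1
  1 XOR 0 = 1
= 11111100110111


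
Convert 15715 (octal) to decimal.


Positional values:
Position 0: 5 × 8^0 = 5
Position 1: 1 × 8^1 = 8
Position 2: 7 × 8^2 = 448
Position 3: 5 × 8^3 = 2560
Position 4: 1 × 8^4 = 4096
Sum = 5 + 8 + 448 + 2560 + 4096
= 7117


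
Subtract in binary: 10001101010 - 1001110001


Align and subtract column by column (LSB to MSB, borrowing when needed):
  10001101010
- 01001110001
  -----------
  col 0: (0 - 0 borrow-in) - 1 → borrow from next column: (0+2) - 1 = 1, borrow out 1
  col 1: (1 - 1 borrow-in) - 0 → 0 - 0 = 0, borrow out 0
  col 2: (0 - 0 borrow-in) - 0 → 0 - 0 = 0, borrow out 0
  col 3: (1 - 0 borrow-in) - 0 → 1 - 0 = 1, borrow out 0
  col 4: (0 - 0 borrow-in) - 1 → borrow from next column: (0+2) - 1 = 1, borrow out 1
  col 5: (1 - 1 borrow-in) - 1 → borrow from next column: (0+2) - 1 = 1, borrow out 1
  col 6: (1 - 1 borrow-in) - 1 → borrow from next column: (0+2) - 1 = 1, borrow out 1
  col 7: (0 - 1 borrow-in) - 0 → borrow from next column: (-1+2) - 0 = 1, borrow out 1
  col 8: (0 - 1 borrow-in) - 0 → borrow from next column: (-1+2) - 0 = 1, borrow out 1
  col 9: (0 - 1 borrow-in) - 1 → borrow from next column: (-1+2) - 1 = 0, borrow out 1
  col 10: (1 - 1 borrow-in) - 0 → 0 - 0 = 0, borrow out 0
Reading bits MSB→LSB: 00111111001
Strip leading zeros: 111111001
= 111111001


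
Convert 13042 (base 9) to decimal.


Positional values (base 9):
  2 × 9^0 = 2 × 1 = 2
  4 × 9^1 = 4 × 9 = 36
  0 × 9^2 = 0 × 81 = 0
  3 × 9^3 = 3 × 729 = 2187
  1 × 9^4 = 1 × 6561 = 6561
Sum = 2 + 36 + 0 + 2187 + 6561
= 8786


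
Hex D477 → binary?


Each hex digit → 4 binary bits:
  D = 1101
  4 = 0100
  7 = 0111
  7 = 0111
Concatenate: 1101 0100 0111 0111
= 1101010001110111


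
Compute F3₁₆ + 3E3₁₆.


Align and add column by column (LSB to MSB, each column mod 16 with carry):
  00F3
+ 03E3
  ----
  col 0: 3(3) + 3(3) + 0 (carry in) = 6 → 6(6), carry out 0
  col 1: F(15) + E(14) + 0 (carry in) = 29 → D(13), carry out 1
  col 2: 0(0) + 3(3) + 1 (carry in) = 4 → 4(4), carry out 0
  col 3: 0(0) + 0(0) + 0 (carry in) = 0 → 0(0), carry out 0
Reading digits MSB→LSB: 04D6
Strip leading zeros: 4D6
= 0x4D6


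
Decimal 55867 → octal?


Divide by 8 repeatedly:
55867 ÷ 8 = 6983 remainder 3
6983 ÷ 8 = 872 remainder 7
872 ÷ 8 = 109 remainder 0
109 ÷ 8 = 13 remainder 5
13 ÷ 8 = 1 remainder 5
1 ÷ 8 = 0 remainder 1
Reading remainders bottom-up:
= 0o155073


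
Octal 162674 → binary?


Each octal digit → 3 binary bits:
  1 = 001
  6 = 110
  2 = 010
  6 = 110
  7 = 111
  4 = 100
Concatenate: 001 110 010 110 111 100
= 001110010110111100


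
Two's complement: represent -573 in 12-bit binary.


Original: 001000111101
Step 1 - Invert all bits: 110111000010
Step 2 - Add 1: 110111000010 + 1
= 110111000011 (represents -573)


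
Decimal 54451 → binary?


Divide by 2 repeatedly:
54451 ÷ 2 = 27225 remainder 1
27225 ÷ 2 = 13612 remainder 1
13612 ÷ 2 = 6806 remainder 0
6806 ÷ 2 = 3403 remainder 0
3403 ÷ 2 = 1701 remainder 1
1701 ÷ 2 = 850 remainder 1
850 ÷ 2 = 425 remainder 0
425 ÷ 2 = 212 remainder 1
212 ÷ 2 = 106 remainder 0
106 ÷ 2 = 53 remainder 0
53 ÷ 2 = 26 remainder 1
26 ÷ 2 = 13 remainder 0
13 ÷ 2 = 6 remainder 1
6 ÷ 2 = 3 remainder 0
3 ÷ 2 = 1 remainder 1
1 ÷ 2 = 0 remainder 1
Reading remainders bottom-up:
= 1101010010110011


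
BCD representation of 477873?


Each digit → 4-bit binary:
  4 → 0100
  7 → 0111
  7 → 0111
  8 → 1000
  7 → 0111
  3 → 0011
= 0100 0111 0111 1000 0111 0011


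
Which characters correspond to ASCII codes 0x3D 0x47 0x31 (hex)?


Codes (hex): 0x3D 0x47 0x31
Per-code ASCII lookup:
  0x3D = 61  (special character) → '='
  0x47 = 71  (range 65-90: uppercase, 71 - 65 = 6) → 'G'
  0x31 = 49  (range 48-57: digits, 49 - 48 = 1) → '1'
= '=G1'


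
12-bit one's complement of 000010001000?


Original: 000010001000
Invert all bits:
  bit 0: 0 → 1
  bit 1: 0 → 1
  bit 2: 0 → 1
  bit 3: 0 → 1
  bit 4: 1 → 0
  bit 5: 0 → 1
  bit 6: 0 → 1
  bit 7: 0 → 1
  bit 8: 1 → 0
  bit 9: 0 → 1
  bit 10: 0 → 1
  bit 11: 0 → 1
= 111101110111


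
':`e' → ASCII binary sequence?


String: ':`e'  (3 characters)
Per-character ASCII lookup:
  ':': special character: ':' = 58 → 111010
  '`': special character: '`' = 96 → 1100000
  'e': lowercase starts at 97: 'e' = 97 + 4 = 101 → 1100101
= 111010 1100000 1100101


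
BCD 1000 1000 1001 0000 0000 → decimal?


Each 4-bit group → digit:
  1000 → 8
  1000 → 8
  1001 → 9
  0000 → 0
  0000 → 0
= 88900


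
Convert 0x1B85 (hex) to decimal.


Positional values:
Position 0: 5 × 16^0 = 5 × 1 = 5
Position 1: 8 × 16^1 = 8 × 16 = 128
Position 2: B × 16^2 = 11 × 256 = 2816
Position 3: 1 × 16^3 = 1 × 4096 = 4096
Sum = 5 + 128 + 2816 + 4096
= 7045


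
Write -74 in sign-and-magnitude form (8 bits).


Sign bit: 1 (negative)
Magnitude: 74 = 1001010
= 11001010


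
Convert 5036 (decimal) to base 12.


Divide by 12 repeatedly:
5036 ÷ 12 = 419 remainder 8
419 ÷ 12 = 34 remainder 11
34 ÷ 12 = 2 remainder 10
2 ÷ 12 = 0 remainder 2
Reading remainders bottom-up:
= 2AB8


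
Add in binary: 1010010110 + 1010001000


Align and add column by column (LSB to MSB, carry propagating):
  01010010110
+ 01010001000
  -----------
  col 0: 0 + 0 + 0 (carry in) = 0 → bit 0, carry out 0
  col 1: 1 + 0 + 0 (carry in) = 1 → bit 1, carry out 0
  col 2: 1 + 0 + 0 (carry in) = 1 → bit 1, carry out 0
  col 3: 0 + 1 + 0 (carry in) = 1 → bit 1, carry out 0
  col 4: 1 + 0 + 0 (carry in) = 1 → bit 1, carry out 0
  col 5: 0 + 0 + 0 (carry in) = 0 → bit 0, carry out 0
  col 6: 0 + 0 + 0 (carry in) = 0 → bit 0, carry out 0
  col 7: 1 + 1 + 0 (carry in) = 2 → bit 0, carry out 1
  col 8: 0 + 0 + 1 (carry in) = 1 → bit 1, carry out 0
  col 9: 1 + 1 + 0 (carry in) = 2 → bit 0, carry out 1
  col 10: 0 + 0 + 1 (carry in) = 1 → bit 1, carry out 0
Reading bits MSB→LSB: 10100011110
Strip leading zeros: 10100011110
= 10100011110


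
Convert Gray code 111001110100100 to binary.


Gray code: 111001110100100
MSB stays the same: 1
Each subsequent bit = prev_binary XOR current_gray:
  B[1] = 1 XOR 1 = 0
  B[2] = 0 XOR 1 = 1
  B[3] = 1 XOR 0 = 1
  B[4] = 1 XOR 0 = 1
  B[5] = 1 XOR 1 = 0
  B[6] = 0 XOR 1 = 1
  B[7] = 1 XOR 1 = 0
  B[8] = 0 XOR 0 = 0
  B[9] = 0 XOR 1 = 1
  B[10] = 1 XOR 0 = 1
  B[11] = 1 XOR 0 = 1
  B[12] = 1 XOR 1 = 0
  B[13] = 0 XOR 0 = 0
  B[14] = 0 XOR 0 = 0
= 101110100111000 (23864 decimal)


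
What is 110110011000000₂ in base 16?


Group into 4-bit nibbles: 0110110011000000
  0110 = 6
  1100 = C
  1100 = C
  0000 = 0
= 0x6CC0


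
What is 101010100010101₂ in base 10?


Positional values:
Bit 0: 1 × 2^0 = 1
Bit 2: 1 × 2^2 = 4
Bit 4: 1 × 2^4 = 16
Bit 8: 1 × 2^8 = 256
Bit 10: 1 × 2^10 = 1024
Bit 12: 1 × 2^12 = 4096
Bit 14: 1 × 2^14 = 16384
Sum = 1 + 4 + 16 + 256 + 1024 + 4096 + 16384
= 21781


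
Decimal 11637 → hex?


Divide by 16 repeatedly:
11637 ÷ 16 = 727 remainder 5 (5)
727 ÷ 16 = 45 remainder 7 (7)
45 ÷ 16 = 2 remainder 13 (D)
2 ÷ 16 = 0 remainder 2 (2)
Reading remainders bottom-up:
= 0x2D75


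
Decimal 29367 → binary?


Divide by 2 repeatedly:
29367 ÷ 2 = 14683 remainder 1
14683 ÷ 2 = 7341 remainder 1
7341 ÷ 2 = 3670 remainder 1
3670 ÷ 2 = 1835 remainder 0
1835 ÷ 2 = 917 remainder 1
917 ÷ 2 = 458 remainder 1
458 ÷ 2 = 229 remainder 0
229 ÷ 2 = 114 remainder 1
114 ÷ 2 = 57 remainder 0
57 ÷ 2 = 28 remainder 1
28 ÷ 2 = 14 remainder 0
14 ÷ 2 = 7 remainder 0
7 ÷ 2 = 3 remainder 1
3 ÷ 2 = 1 remainder 1
1 ÷ 2 = 0 remainder 1
Reading remainders bottom-up:
= 111001010110111


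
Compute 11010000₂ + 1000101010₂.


Align and add column by column (LSB to MSB, carry propagating):
  00011010000
+ 01000101010
  -----------
  col 0: 0 + 0 + 0 (carry in) = 0 → bit 0, carry out 0
  col 1: 0 + 1 + 0 (carry in) = 1 → bit 1, carry out 0
  col 2: 0 + 0 + 0 (carry in) = 0 → bit 0, carry out 0
  col 3: 0 + 1 + 0 (carry in) = 1 → bit 1, carry out 0
  col 4: 1 + 0 + 0 (carry in) = 1 → bit 1, carry out 0
  col 5: 0 + 1 + 0 (carry in) = 1 → bit 1, carry out 0
  col 6: 1 + 0 + 0 (carry in) = 1 → bit 1, carry out 0
  col 7: 1 + 0 + 0 (carry in) = 1 → bit 1, carry out 0
  col 8: 0 + 0 + 0 (carry in) = 0 → bit 0, carry out 0
  col 9: 0 + 1 + 0 (carry in) = 1 → bit 1, carry out 0
  col 10: 0 + 0 + 0 (carry in) = 0 → bit 0, carry out 0
Reading bits MSB→LSB: 01011111010
Strip leading zeros: 1011111010
= 1011111010


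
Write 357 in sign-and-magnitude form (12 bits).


Sign bit: 0 (positive)
Magnitude: 357 = 00101100101
= 000101100101


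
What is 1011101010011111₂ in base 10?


Positional values:
Bit 0: 1 × 2^0 = 1
Bit 1: 1 × 2^1 = 2
Bit 2: 1 × 2^2 = 4
Bit 3: 1 × 2^3 = 8
Bit 4: 1 × 2^4 = 16
Bit 7: 1 × 2^7 = 128
Bit 9: 1 × 2^9 = 512
Bit 11: 1 × 2^11 = 2048
Bit 12: 1 × 2^12 = 4096
Bit 13: 1 × 2^13 = 8192
Bit 15: 1 × 2^15 = 32768
Sum = 1 + 2 + 4 + 8 + 16 + 128 + 512 + 2048 + 4096 + 8192 + 32768
= 47775


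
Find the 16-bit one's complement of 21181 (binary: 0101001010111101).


Original: 0101001010111101
Invert all bits:
  bit 0: 0 → 1
  bit 1: 1 → 0
  bit 2: 0 → 1
  bit 3: 1 → 0
  bit 4: 0 → 1
  bit 5: 0 → 1
  bit 6: 1 → 0
  bit 7: 0 → 1
  bit 8: 1 → 0
  bit 9: 0 → 1
  bit 10: 1 → 0
  bit 11: 1 → 0
  bit 12: 1 → 0
  bit 13: 1 → 0
  bit 14: 0 → 1
  bit 15: 1 → 0
= 1010110101000010


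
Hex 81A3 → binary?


Each hex digit → 4 binary bits:
  8 = 1000
  1 = 0001
  A = 1010
  3 = 0011
Concatenate: 1000 0001 1010 0011
= 1000000110100011


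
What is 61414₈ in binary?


Each octal digit → 3 binary bits:
  6 = 110
  1 = 001
  4 = 100
  1 = 001
  4 = 100
Concatenate: 110 001 100 001 100
= 110001100001100


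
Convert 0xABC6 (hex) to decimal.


Positional values:
Position 0: 6 × 16^0 = 6 × 1 = 6
Position 1: C × 16^1 = 12 × 16 = 192
Position 2: B × 16^2 = 11 × 256 = 2816
Position 3: A × 16^3 = 10 × 4096 = 40960
Sum = 6 + 192 + 2816 + 40960
= 43974


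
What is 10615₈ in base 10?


Positional values:
Position 0: 5 × 8^0 = 5
Position 1: 1 × 8^1 = 8
Position 2: 6 × 8^2 = 384
Position 3: 0 × 8^3 = 0
Position 4: 1 × 8^4 = 4096
Sum = 5 + 8 + 384 + 0 + 4096
= 4493


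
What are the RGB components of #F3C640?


Hex: #F3C640
R = F3₁₆ = 243
G = C6₁₆ = 198
B = 40₁₆ = 64
= RGB(243, 198, 64)


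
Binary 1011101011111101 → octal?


Group into 3-bit groups: 001011101011111101
  001 = 1
  011 = 3
  101 = 5
  011 = 3
  111 = 7
  101 = 5
= 0o135375


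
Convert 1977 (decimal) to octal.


Divide by 8 repeatedly:
1977 ÷ 8 = 247 remainder 1
247 ÷ 8 = 30 remainder 7
30 ÷ 8 = 3 remainder 6
3 ÷ 8 = 0 remainder 3
Reading remainders bottom-up:
= 0o3671


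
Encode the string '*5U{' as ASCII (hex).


String: '*5U{'  (4 characters)
Per-character ASCII lookup:
  '*': special character: '*' = 42 → 0x2A
  '5': digits start at 48: '5' = 48 + 5 = 53 → 0x35
  'U': uppercase starts at 65: 'U' = 65 + 20 = 85 → 0x55
  '{': special character: '{' = 123 → 0x7B
= 0x2A 0x35 0x55 0x7B


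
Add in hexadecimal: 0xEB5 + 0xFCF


Align and add column by column (LSB to MSB, each column mod 16 with carry):
  0EB5
+ 0FCF
  ----
  col 0: 5(5) + F(15) + 0 (carry in) = 20 → 4(4), carry out 1
  col 1: B(11) + C(12) + 1 (carry in) = 24 → 8(8), carry out 1
  col 2: E(14) + F(15) + 1 (carry in) = 30 → E(14), carry out 1
  col 3: 0(0) + 0(0) + 1 (carry in) = 1 → 1(1), carry out 0
Reading digits MSB→LSB: 1E84
Strip leading zeros: 1E84
= 0x1E84


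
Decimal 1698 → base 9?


Divide by 9 repeatedly:
1698 ÷ 9 = 188 remainder 6
188 ÷ 9 = 20 remainder 8
20 ÷ 9 = 2 remainder 2
2 ÷ 9 = 0 remainder 2
Reading remainders bottom-up:
= 2286


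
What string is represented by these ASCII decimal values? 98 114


Codes (decimal): 98 114
Per-code ASCII lookup:
  98  (range 97-122: lowercase, 98 - 97 = 1) → 'b'
  114  (range 97-122: lowercase, 114 - 97 = 17) → 'r'
= 'br'


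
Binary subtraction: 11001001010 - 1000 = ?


Align and subtract column by column (LSB to MSB, borrowing when needed):
  11001001010
- 00000001000
  -----------
  col 0: (0 - 0 borrow-in) - 0 → 0 - 0 = 0, borrow out 0
  col 1: (1 - 0 borrow-in) - 0 → 1 - 0 = 1, borrow out 0
  col 2: (0 - 0 borrow-in) - 0 → 0 - 0 = 0, borrow out 0
  col 3: (1 - 0 borrow-in) - 1 → 1 - 1 = 0, borrow out 0
  col 4: (0 - 0 borrow-in) - 0 → 0 - 0 = 0, borrow out 0
  col 5: (0 - 0 borrow-in) - 0 → 0 - 0 = 0, borrow out 0
  col 6: (1 - 0 borrow-in) - 0 → 1 - 0 = 1, borrow out 0
  col 7: (0 - 0 borrow-in) - 0 → 0 - 0 = 0, borrow out 0
  col 8: (0 - 0 borrow-in) - 0 → 0 - 0 = 0, borrow out 0
  col 9: (1 - 0 borrow-in) - 0 → 1 - 0 = 1, borrow out 0
  col 10: (1 - 0 borrow-in) - 0 → 1 - 0 = 1, borrow out 0
Reading bits MSB→LSB: 11001000010
Strip leading zeros: 11001000010
= 11001000010


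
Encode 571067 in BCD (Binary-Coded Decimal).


Each digit → 4-bit binary:
  5 → 0101
  7 → 0111
  1 → 0001
  0 → 0000
  6 → 0110
  7 → 0111
= 0101 0111 0001 0000 0110 0111


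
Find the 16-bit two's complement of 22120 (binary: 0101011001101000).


Original: 0101011001101000
Step 1 - Invert all bits: 1010100110010111
Step 2 - Add 1: 1010100110010111 + 1
= 1010100110011000 (represents -22120)


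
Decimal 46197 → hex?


Divide by 16 repeatedly:
46197 ÷ 16 = 2887 remainder 5 (5)
2887 ÷ 16 = 180 remainder 7 (7)
180 ÷ 16 = 11 remainder 4 (4)
11 ÷ 16 = 0 remainder 11 (B)
Reading remainders bottom-up:
= 0xB475


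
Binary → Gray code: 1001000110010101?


Binary: 1001000110010101
Gray code: G = B XOR (B >> 1)
B >> 1 = 0100100011001010
1001000110010101 XOR 0100100011001010:
  1 XOR 0 = 1
  0 XOR 1 = 1
  0 XOR 0 = 0
  1 XOR 0 = 1
  0 XOR 1 = 1
  0 XOR 0 = 0
  0 XOR 0 = 0
  1 XOR 0 = 1
  1 XOR 1 = 0
  0 XOR 1 = 1
  0 XOR 0 = 0
  1 XOR 0 = 1
  0 XOR 1 = 1
  1 XOR 0 = 1
  0 XOR 1 = 1
  1 XOR 0 = 1
= 1101100101011111


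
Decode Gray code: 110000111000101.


Gray code: 110000111000101
MSB stays the same: 1
Each subsequent bit = prev_binary XOR current_gray:
  B[1] = 1 XOR 1 = 0
  B[2] = 0 XOR 0 = 0
  B[3] = 0 XOR 0 = 0
  B[4] = 0 XOR 0 = 0
  B[5] = 0 XOR 0 = 0
  B[6] = 0 XOR 1 = 1
  B[7] = 1 XOR 1 = 0
  B[8] = 0 XOR 1 = 1
  B[9] = 1 XOR 0 = 1
  B[10] = 1 XOR 0 = 1
  B[11] = 1 XOR 0 = 1
  B[12] = 1 XOR 1 = 0
  B[13] = 0 XOR 0 = 0
  B[14] = 0 XOR 1 = 1
= 100000101111001 (16761 decimal)


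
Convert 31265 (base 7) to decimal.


Positional values (base 7):
  5 × 7^0 = 5 × 1 = 5
  6 × 7^1 = 6 × 7 = 42
  2 × 7^2 = 2 × 49 = 98
  1 × 7^3 = 1 × 343 = 343
  3 × 7^4 = 3 × 2401 = 7203
Sum = 5 + 42 + 98 + 343 + 7203
= 7691


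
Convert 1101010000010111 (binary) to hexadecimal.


Group into 4-bit nibbles: 1101010000010111
  1101 = D
  0100 = 4
  0001 = 1
  0111 = 7
= 0xD417


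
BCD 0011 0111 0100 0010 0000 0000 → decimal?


Each 4-bit group → digit:
  0011 → 3
  0111 → 7
  0100 → 4
  0010 → 2
  0000 → 0
  0000 → 0
= 374200


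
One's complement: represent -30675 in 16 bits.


Original: 0111011111010011
Invert all bits:
  bit 0: 0 → 1
  bit 1: 1 → 0
  bit 2: 1 → 0
  bit 3: 1 → 0
  bit 4: 0 → 1
  bit 5: 1 → 0
  bit 6: 1 → 0
  bit 7: 1 → 0
  bit 8: 1 → 0
  bit 9: 1 → 0
  bit 10: 0 → 1
  bit 11: 1 → 0
  bit 12: 0 → 1
  bit 13: 0 → 1
  bit 14: 1 → 0
  bit 15: 1 → 0
= 1000100000101100


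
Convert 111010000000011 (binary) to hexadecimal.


Group into 4-bit nibbles: 0111010000000011
  0111 = 7
  0100 = 4
  0000 = 0
  0011 = 3
= 0x7403


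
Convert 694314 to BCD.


Each digit → 4-bit binary:
  6 → 0110
  9 → 1001
  4 → 0100
  3 → 0011
  1 → 0001
  4 → 0100
= 0110 1001 0100 0011 0001 0100


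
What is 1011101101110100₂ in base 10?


Positional values:
Bit 2: 1 × 2^2 = 4
Bit 4: 1 × 2^4 = 16
Bit 5: 1 × 2^5 = 32
Bit 6: 1 × 2^6 = 64
Bit 8: 1 × 2^8 = 256
Bit 9: 1 × 2^9 = 512
Bit 11: 1 × 2^11 = 2048
Bit 12: 1 × 2^12 = 4096
Bit 13: 1 × 2^13 = 8192
Bit 15: 1 × 2^15 = 32768
Sum = 4 + 16 + 32 + 64 + 256 + 512 + 2048 + 4096 + 8192 + 32768
= 47988


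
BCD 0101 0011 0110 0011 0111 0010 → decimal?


Each 4-bit group → digit:
  0101 → 5
  0011 → 3
  0110 → 6
  0011 → 3
  0111 → 7
  0010 → 2
= 536372


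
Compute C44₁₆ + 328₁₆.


Align and add column by column (LSB to MSB, each column mod 16 with carry):
  0C44
+ 0328
  ----
  col 0: 4(4) + 8(8) + 0 (carry in) = 12 → C(12), carry out 0
  col 1: 4(4) + 2(2) + 0 (carry in) = 6 → 6(6), carry out 0
  col 2: C(12) + 3(3) + 0 (carry in) = 15 → F(15), carry out 0
  col 3: 0(0) + 0(0) + 0 (carry in) = 0 → 0(0), carry out 0
Reading digits MSB→LSB: 0F6C
Strip leading zeros: F6C
= 0xF6C


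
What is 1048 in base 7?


Divide by 7 repeatedly:
1048 ÷ 7 = 149 remainder 5
149 ÷ 7 = 21 remainder 2
21 ÷ 7 = 3 remainder 0
3 ÷ 7 = 0 remainder 3
Reading remainders bottom-up:
= 3025


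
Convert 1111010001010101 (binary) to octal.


Group into 3-bit groups: 001111010001010101
  001 = 1
  111 = 7
  010 = 2
  001 = 1
  010 = 2
  101 = 5
= 0o172125


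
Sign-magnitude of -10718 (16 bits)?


Sign bit: 1 (negative)
Magnitude: 10718 = 010100111011110
= 1010100111011110


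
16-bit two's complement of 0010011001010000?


Original: 0010011001010000
Step 1 - Invert all bits: 1101100110101111
Step 2 - Add 1: 1101100110101111 + 1
= 1101100110110000 (represents -9808)


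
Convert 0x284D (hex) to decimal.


Positional values:
Position 0: D × 16^0 = 13 × 1 = 13
Position 1: 4 × 16^1 = 4 × 16 = 64
Position 2: 8 × 16^2 = 8 × 256 = 2048
Position 3: 2 × 16^3 = 2 × 4096 = 8192
Sum = 13 + 64 + 2048 + 8192
= 10317


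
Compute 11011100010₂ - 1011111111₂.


Align and subtract column by column (LSB to MSB, borrowing when needed):
  11011100010
- 01011111111
  -----------
  col 0: (0 - 0 borrow-in) - 1 → borrow from next column: (0+2) - 1 = 1, borrow out 1
  col 1: (1 - 1 borrow-in) - 1 → borrow from next column: (0+2) - 1 = 1, borrow out 1
  col 2: (0 - 1 borrow-in) - 1 → borrow from next column: (-1+2) - 1 = 0, borrow out 1
  col 3: (0 - 1 borrow-in) - 1 → borrow from next column: (-1+2) - 1 = 0, borrow out 1
  col 4: (0 - 1 borrow-in) - 1 → borrow from next column: (-1+2) - 1 = 0, borrow out 1
  col 5: (1 - 1 borrow-in) - 1 → borrow from next column: (0+2) - 1 = 1, borrow out 1
  col 6: (1 - 1 borrow-in) - 1 → borrow from next column: (0+2) - 1 = 1, borrow out 1
  col 7: (1 - 1 borrow-in) - 1 → borrow from next column: (0+2) - 1 = 1, borrow out 1
  col 8: (0 - 1 borrow-in) - 0 → borrow from next column: (-1+2) - 0 = 1, borrow out 1
  col 9: (1 - 1 borrow-in) - 1 → borrow from next column: (0+2) - 1 = 1, borrow out 1
  col 10: (1 - 1 borrow-in) - 0 → 0 - 0 = 0, borrow out 0
Reading bits MSB→LSB: 01111100011
Strip leading zeros: 1111100011
= 1111100011


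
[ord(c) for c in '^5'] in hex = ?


String: '^5'  (2 characters)
Per-character ASCII lookup:
  '^': special character: '^' = 94 → 0x5E
  '5': digits start at 48: '5' = 48 + 5 = 53 → 0x35
= 0x5E 0x35


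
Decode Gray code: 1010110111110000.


Gray code: 1010110111110000
MSB stays the same: 1
Each subsequent bit = prev_binary XOR current_gray:
  B[1] = 1 XOR 0 = 1
  B[2] = 1 XOR 1 = 0
  B[3] = 0 XOR 0 = 0
  B[4] = 0 XOR 1 = 1
  B[5] = 1 XOR 1 = 0
  B[6] = 0 XOR 0 = 0
  B[7] = 0 XOR 1 = 1
  B[8] = 1 XOR 1 = 0
  B[9] = 0 XOR 1 = 1
  B[10] = 1 XOR 1 = 0
  B[11] = 0 XOR 1 = 1
  B[12] = 1 XOR 0 = 1
  B[13] = 1 XOR 0 = 1
  B[14] = 1 XOR 0 = 1
  B[15] = 1 XOR 0 = 1
= 1100100101011111 (51551 decimal)


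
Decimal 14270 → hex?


Divide by 16 repeatedly:
14270 ÷ 16 = 891 remainder 14 (E)
891 ÷ 16 = 55 remainder 11 (B)
55 ÷ 16 = 3 remainder 7 (7)
3 ÷ 16 = 0 remainder 3 (3)
Reading remainders bottom-up:
= 0x37BE


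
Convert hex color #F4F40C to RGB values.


Hex: #F4F40C
R = F4₁₆ = 244
G = F4₁₆ = 244
B = 0C₁₆ = 12
= RGB(244, 244, 12)


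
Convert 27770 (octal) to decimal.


Positional values:
Position 0: 0 × 8^0 = 0
Position 1: 7 × 8^1 = 56
Position 2: 7 × 8^2 = 448
Position 3: 7 × 8^3 = 3584
Position 4: 2 × 8^4 = 8192
Sum = 0 + 56 + 448 + 3584 + 8192
= 12280


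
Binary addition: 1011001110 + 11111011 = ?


Align and add column by column (LSB to MSB, carry propagating):
  01011001110
+ 00011111011
  -----------
  col 0: 0 + 1 + 0 (carry in) = 1 → bit 1, carry out 0
  col 1: 1 + 1 + 0 (carry in) = 2 → bit 0, carry out 1
  col 2: 1 + 0 + 1 (carry in) = 2 → bit 0, carry out 1
  col 3: 1 + 1 + 1 (carry in) = 3 → bit 1, carry out 1
  col 4: 0 + 1 + 1 (carry in) = 2 → bit 0, carry out 1
  col 5: 0 + 1 + 1 (carry in) = 2 → bit 0, carry out 1
  col 6: 1 + 1 + 1 (carry in) = 3 → bit 1, carry out 1
  col 7: 1 + 1 + 1 (carry in) = 3 → bit 1, carry out 1
  col 8: 0 + 0 + 1 (carry in) = 1 → bit 1, carry out 0
  col 9: 1 + 0 + 0 (carry in) = 1 → bit 1, carry out 0
  col 10: 0 + 0 + 0 (carry in) = 0 → bit 0, carry out 0
Reading bits MSB→LSB: 01111001001
Strip leading zeros: 1111001001
= 1111001001


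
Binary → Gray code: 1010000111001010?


Binary: 1010000111001010
Gray code: G = B XOR (B >> 1)
B >> 1 = 0101000011100101
1010000111001010 XOR 0101000011100101:
  1 XOR 0 = 1
  0 XOR 1 = 1
  1 XOR 0 = 1
  0 XOR 1 = 1
  0 XOR 0 = 0
  0 XOR 0 = 0
  0 XOR 0 = 0
  1 XOR 0 = 1
  1 XOR 1 = 0
  1 XOR 1 = 0
  0 XOR 1 = 1
  0 XOR 0 = 0
  1 XOR 0 = 1
  0 XOR 1 = 1
  1 XOR 0 = 1
  0 XOR 1 = 1
= 1111000100101111


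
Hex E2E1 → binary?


Each hex digit → 4 binary bits:
  E = 1110
  2 = 0010
  E = 1110
  1 = 0001
Concatenate: 1110 0010 1110 0001
= 1110001011100001


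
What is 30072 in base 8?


Divide by 8 repeatedly:
30072 ÷ 8 = 3759 remainder 0
3759 ÷ 8 = 469 remainder 7
469 ÷ 8 = 58 remainder 5
58 ÷ 8 = 7 remainder 2
7 ÷ 8 = 0 remainder 7
Reading remainders bottom-up:
= 0o72570


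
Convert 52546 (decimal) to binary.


Divide by 2 repeatedly:
52546 ÷ 2 = 26273 remainder 0
26273 ÷ 2 = 13136 remainder 1
13136 ÷ 2 = 6568 remainder 0
6568 ÷ 2 = 3284 remainder 0
3284 ÷ 2 = 1642 remainder 0
1642 ÷ 2 = 821 remainder 0
821 ÷ 2 = 410 remainder 1
410 ÷ 2 = 205 remainder 0
205 ÷ 2 = 102 remainder 1
102 ÷ 2 = 51 remainder 0
51 ÷ 2 = 25 remainder 1
25 ÷ 2 = 12 remainder 1
12 ÷ 2 = 6 remainder 0
6 ÷ 2 = 3 remainder 0
3 ÷ 2 = 1 remainder 1
1 ÷ 2 = 0 remainder 1
Reading remainders bottom-up:
= 1100110101000010


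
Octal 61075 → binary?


Each octal digit → 3 binary bits:
  6 = 110
  1 = 001
  0 = 000
  7 = 111
  5 = 101
Concatenate: 110 001 000 111 101
= 110001000111101


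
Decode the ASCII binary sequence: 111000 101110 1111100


Codes (binary): 111000 101110 1111100
Per-code ASCII lookup:
  111000 = 56  (range 48-57: digits, 56 - 48 = 8) → '8'
  101110 = 46  (special character) → '.'
  1111100 = 124  (special character) → '|'
= '8.|'


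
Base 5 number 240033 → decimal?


Positional values (base 5):
  3 × 5^0 = 3 × 1 = 3
  3 × 5^1 = 3 × 5 = 15
  0 × 5^2 = 0 × 25 = 0
  0 × 5^3 = 0 × 125 = 0
  4 × 5^4 = 4 × 625 = 2500
  2 × 5^5 = 2 × 3125 = 6250
Sum = 3 + 15 + 0 + 0 + 2500 + 6250
= 8768


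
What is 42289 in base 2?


Divide by 2 repeatedly:
42289 ÷ 2 = 21144 remainder 1
21144 ÷ 2 = 10572 remainder 0
10572 ÷ 2 = 5286 remainder 0
5286 ÷ 2 = 2643 remainder 0
2643 ÷ 2 = 1321 remainder 1
1321 ÷ 2 = 660 remainder 1
660 ÷ 2 = 330 remainder 0
330 ÷ 2 = 165 remainder 0
165 ÷ 2 = 82 remainder 1
82 ÷ 2 = 41 remainder 0
41 ÷ 2 = 20 remainder 1
20 ÷ 2 = 10 remainder 0
10 ÷ 2 = 5 remainder 0
5 ÷ 2 = 2 remainder 1
2 ÷ 2 = 1 remainder 0
1 ÷ 2 = 0 remainder 1
Reading remainders bottom-up:
= 1010010100110001


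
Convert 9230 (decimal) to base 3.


Divide by 3 repeatedly:
9230 ÷ 3 = 3076 remainder 2
3076 ÷ 3 = 1025 remainder 1
1025 ÷ 3 = 341 remainder 2
341 ÷ 3 = 113 remainder 2
113 ÷ 3 = 37 remainder 2
37 ÷ 3 = 12 remainder 1
12 ÷ 3 = 4 remainder 0
4 ÷ 3 = 1 remainder 1
1 ÷ 3 = 0 remainder 1
Reading remainders bottom-up:
= 110122212


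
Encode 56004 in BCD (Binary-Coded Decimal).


Each digit → 4-bit binary:
  5 → 0101
  6 → 0110
  0 → 0000
  0 → 0000
  4 → 0100
= 0101 0110 0000 0000 0100


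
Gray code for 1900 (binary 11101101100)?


Binary: 11101101100
Gray code: G = B XOR (B >> 1)
B >> 1 = 01110110110
11101101100 XOR 01110110110:
  1 XOR 0 = 1
  1 XOR 1 = 0
  1 XOR 1 = 0
  0 XOR 1 = 1
  1 XOR 0 = 1
  1 XOR 1 = 0
  0 XOR 1 = 1
  1 XOR 0 = 1
  1 XOR 1 = 0
  0 XOR 1 = 1
  0 XOR 0 = 0
= 10011011010


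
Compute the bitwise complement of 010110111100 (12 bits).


Original: 010110111100
Invert all bits:
  bit 0: 0 → 1
  bit 1: 1 → 0
  bit 2: 0 → 1
  bit 3: 1 → 0
  bit 4: 1 → 0
  bit 5: 0 → 1
  bit 6: 1 → 0
  bit 7: 1 → 0
  bit 8: 1 → 0
  bit 9: 1 → 0
  bit 10: 0 → 1
  bit 11: 0 → 1
= 101001000011
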